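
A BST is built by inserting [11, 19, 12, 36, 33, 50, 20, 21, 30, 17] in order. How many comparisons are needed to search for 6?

Search path for 6: 11
Found: False
Comparisons: 1


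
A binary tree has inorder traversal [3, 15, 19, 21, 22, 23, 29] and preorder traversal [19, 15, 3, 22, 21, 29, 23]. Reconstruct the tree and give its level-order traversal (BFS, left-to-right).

Inorder:  [3, 15, 19, 21, 22, 23, 29]
Preorder: [19, 15, 3, 22, 21, 29, 23]
Algorithm: preorder visits root first, so consume preorder in order;
for each root, split the current inorder slice at that value into
left-subtree inorder and right-subtree inorder, then recurse.
Recursive splits:
  root=19; inorder splits into left=[3, 15], right=[21, 22, 23, 29]
  root=15; inorder splits into left=[3], right=[]
  root=3; inorder splits into left=[], right=[]
  root=22; inorder splits into left=[21], right=[23, 29]
  root=21; inorder splits into left=[], right=[]
  root=29; inorder splits into left=[23], right=[]
  root=23; inorder splits into left=[], right=[]
Reconstructed level-order: [19, 15, 22, 3, 21, 29, 23]


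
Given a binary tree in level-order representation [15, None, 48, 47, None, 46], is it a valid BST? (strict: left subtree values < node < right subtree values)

Level-order array: [15, None, 48, 47, None, 46]
Validate using subtree bounds (lo, hi): at each node, require lo < value < hi,
then recurse left with hi=value and right with lo=value.
Preorder trace (stopping at first violation):
  at node 15 with bounds (-inf, +inf): OK
  at node 48 with bounds (15, +inf): OK
  at node 47 with bounds (15, 48): OK
  at node 46 with bounds (15, 47): OK
No violation found at any node.
Result: Valid BST


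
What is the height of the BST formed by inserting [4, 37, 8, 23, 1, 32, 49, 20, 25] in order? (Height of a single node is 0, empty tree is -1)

Insertion order: [4, 37, 8, 23, 1, 32, 49, 20, 25]
Tree (level-order array): [4, 1, 37, None, None, 8, 49, None, 23, None, None, 20, 32, None, None, 25]
Compute height bottom-up (empty subtree = -1):
  height(1) = 1 + max(-1, -1) = 0
  height(20) = 1 + max(-1, -1) = 0
  height(25) = 1 + max(-1, -1) = 0
  height(32) = 1 + max(0, -1) = 1
  height(23) = 1 + max(0, 1) = 2
  height(8) = 1 + max(-1, 2) = 3
  height(49) = 1 + max(-1, -1) = 0
  height(37) = 1 + max(3, 0) = 4
  height(4) = 1 + max(0, 4) = 5
Height = 5


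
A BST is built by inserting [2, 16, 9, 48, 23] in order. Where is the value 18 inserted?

Starting tree (level order): [2, None, 16, 9, 48, None, None, 23]
Insertion path: 2 -> 16 -> 48 -> 23
Result: insert 18 as left child of 23
Final tree (level order): [2, None, 16, 9, 48, None, None, 23, None, 18]


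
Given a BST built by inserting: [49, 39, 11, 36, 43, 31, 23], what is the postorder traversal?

Tree insertion order: [49, 39, 11, 36, 43, 31, 23]
Tree (level-order array): [49, 39, None, 11, 43, None, 36, None, None, 31, None, 23]
Postorder traversal: [23, 31, 36, 11, 43, 39, 49]


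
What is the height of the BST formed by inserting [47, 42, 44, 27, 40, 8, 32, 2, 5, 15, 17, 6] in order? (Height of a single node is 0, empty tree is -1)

Insertion order: [47, 42, 44, 27, 40, 8, 32, 2, 5, 15, 17, 6]
Tree (level-order array): [47, 42, None, 27, 44, 8, 40, None, None, 2, 15, 32, None, None, 5, None, 17, None, None, None, 6]
Compute height bottom-up (empty subtree = -1):
  height(6) = 1 + max(-1, -1) = 0
  height(5) = 1 + max(-1, 0) = 1
  height(2) = 1 + max(-1, 1) = 2
  height(17) = 1 + max(-1, -1) = 0
  height(15) = 1 + max(-1, 0) = 1
  height(8) = 1 + max(2, 1) = 3
  height(32) = 1 + max(-1, -1) = 0
  height(40) = 1 + max(0, -1) = 1
  height(27) = 1 + max(3, 1) = 4
  height(44) = 1 + max(-1, -1) = 0
  height(42) = 1 + max(4, 0) = 5
  height(47) = 1 + max(5, -1) = 6
Height = 6


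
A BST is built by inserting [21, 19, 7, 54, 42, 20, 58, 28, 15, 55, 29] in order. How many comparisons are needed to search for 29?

Search path for 29: 21 -> 54 -> 42 -> 28 -> 29
Found: True
Comparisons: 5


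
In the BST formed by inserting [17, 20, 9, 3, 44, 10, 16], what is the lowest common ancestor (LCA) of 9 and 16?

Tree insertion order: [17, 20, 9, 3, 44, 10, 16]
Tree (level-order array): [17, 9, 20, 3, 10, None, 44, None, None, None, 16]
In a BST, the LCA of p=9, q=16 is the first node v on the
root-to-leaf path with p <= v <= q (go left if both < v, right if both > v).
Walk from root:
  at 17: both 9 and 16 < 17, go left
  at 9: 9 <= 9 <= 16, this is the LCA
LCA = 9


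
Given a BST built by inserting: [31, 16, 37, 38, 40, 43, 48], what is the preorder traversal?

Tree insertion order: [31, 16, 37, 38, 40, 43, 48]
Tree (level-order array): [31, 16, 37, None, None, None, 38, None, 40, None, 43, None, 48]
Preorder traversal: [31, 16, 37, 38, 40, 43, 48]


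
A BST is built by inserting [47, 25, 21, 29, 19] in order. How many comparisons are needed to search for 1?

Search path for 1: 47 -> 25 -> 21 -> 19
Found: False
Comparisons: 4


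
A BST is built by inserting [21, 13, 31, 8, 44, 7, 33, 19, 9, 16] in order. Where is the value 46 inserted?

Starting tree (level order): [21, 13, 31, 8, 19, None, 44, 7, 9, 16, None, 33]
Insertion path: 21 -> 31 -> 44
Result: insert 46 as right child of 44
Final tree (level order): [21, 13, 31, 8, 19, None, 44, 7, 9, 16, None, 33, 46]


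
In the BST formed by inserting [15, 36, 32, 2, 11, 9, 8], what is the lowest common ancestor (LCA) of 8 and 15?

Tree insertion order: [15, 36, 32, 2, 11, 9, 8]
Tree (level-order array): [15, 2, 36, None, 11, 32, None, 9, None, None, None, 8]
In a BST, the LCA of p=8, q=15 is the first node v on the
root-to-leaf path with p <= v <= q (go left if both < v, right if both > v).
Walk from root:
  at 15: 8 <= 15 <= 15, this is the LCA
LCA = 15


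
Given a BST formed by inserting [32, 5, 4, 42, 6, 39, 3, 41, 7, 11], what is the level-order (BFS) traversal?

Tree insertion order: [32, 5, 4, 42, 6, 39, 3, 41, 7, 11]
Tree (level-order array): [32, 5, 42, 4, 6, 39, None, 3, None, None, 7, None, 41, None, None, None, 11]
BFS from the root, enqueuing left then right child of each popped node:
  queue [32] -> pop 32, enqueue [5, 42], visited so far: [32]
  queue [5, 42] -> pop 5, enqueue [4, 6], visited so far: [32, 5]
  queue [42, 4, 6] -> pop 42, enqueue [39], visited so far: [32, 5, 42]
  queue [4, 6, 39] -> pop 4, enqueue [3], visited so far: [32, 5, 42, 4]
  queue [6, 39, 3] -> pop 6, enqueue [7], visited so far: [32, 5, 42, 4, 6]
  queue [39, 3, 7] -> pop 39, enqueue [41], visited so far: [32, 5, 42, 4, 6, 39]
  queue [3, 7, 41] -> pop 3, enqueue [none], visited so far: [32, 5, 42, 4, 6, 39, 3]
  queue [7, 41] -> pop 7, enqueue [11], visited so far: [32, 5, 42, 4, 6, 39, 3, 7]
  queue [41, 11] -> pop 41, enqueue [none], visited so far: [32, 5, 42, 4, 6, 39, 3, 7, 41]
  queue [11] -> pop 11, enqueue [none], visited so far: [32, 5, 42, 4, 6, 39, 3, 7, 41, 11]
Result: [32, 5, 42, 4, 6, 39, 3, 7, 41, 11]


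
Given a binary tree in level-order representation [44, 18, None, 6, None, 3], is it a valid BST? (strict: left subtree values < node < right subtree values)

Level-order array: [44, 18, None, 6, None, 3]
Validate using subtree bounds (lo, hi): at each node, require lo < value < hi,
then recurse left with hi=value and right with lo=value.
Preorder trace (stopping at first violation):
  at node 44 with bounds (-inf, +inf): OK
  at node 18 with bounds (-inf, 44): OK
  at node 6 with bounds (-inf, 18): OK
  at node 3 with bounds (-inf, 6): OK
No violation found at any node.
Result: Valid BST


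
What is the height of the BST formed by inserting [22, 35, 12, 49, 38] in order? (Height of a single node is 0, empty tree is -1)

Insertion order: [22, 35, 12, 49, 38]
Tree (level-order array): [22, 12, 35, None, None, None, 49, 38]
Compute height bottom-up (empty subtree = -1):
  height(12) = 1 + max(-1, -1) = 0
  height(38) = 1 + max(-1, -1) = 0
  height(49) = 1 + max(0, -1) = 1
  height(35) = 1 + max(-1, 1) = 2
  height(22) = 1 + max(0, 2) = 3
Height = 3


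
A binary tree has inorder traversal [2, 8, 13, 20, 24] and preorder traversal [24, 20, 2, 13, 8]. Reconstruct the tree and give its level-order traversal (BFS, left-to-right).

Inorder:  [2, 8, 13, 20, 24]
Preorder: [24, 20, 2, 13, 8]
Algorithm: preorder visits root first, so consume preorder in order;
for each root, split the current inorder slice at that value into
left-subtree inorder and right-subtree inorder, then recurse.
Recursive splits:
  root=24; inorder splits into left=[2, 8, 13, 20], right=[]
  root=20; inorder splits into left=[2, 8, 13], right=[]
  root=2; inorder splits into left=[], right=[8, 13]
  root=13; inorder splits into left=[8], right=[]
  root=8; inorder splits into left=[], right=[]
Reconstructed level-order: [24, 20, 2, 13, 8]


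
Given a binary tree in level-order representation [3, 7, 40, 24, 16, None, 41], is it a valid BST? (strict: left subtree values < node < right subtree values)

Level-order array: [3, 7, 40, 24, 16, None, 41]
Validate using subtree bounds (lo, hi): at each node, require lo < value < hi,
then recurse left with hi=value and right with lo=value.
Preorder trace (stopping at first violation):
  at node 3 with bounds (-inf, +inf): OK
  at node 7 with bounds (-inf, 3): VIOLATION
Node 7 violates its bound: not (-inf < 7 < 3).
Result: Not a valid BST


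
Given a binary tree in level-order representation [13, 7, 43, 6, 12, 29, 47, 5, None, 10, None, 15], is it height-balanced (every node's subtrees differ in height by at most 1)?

Tree (level-order array): [13, 7, 43, 6, 12, 29, 47, 5, None, 10, None, 15]
Definition: a tree is height-balanced if, at every node, |h(left) - h(right)| <= 1 (empty subtree has height -1).
Bottom-up per-node check:
  node 5: h_left=-1, h_right=-1, diff=0 [OK], height=0
  node 6: h_left=0, h_right=-1, diff=1 [OK], height=1
  node 10: h_left=-1, h_right=-1, diff=0 [OK], height=0
  node 12: h_left=0, h_right=-1, diff=1 [OK], height=1
  node 7: h_left=1, h_right=1, diff=0 [OK], height=2
  node 15: h_left=-1, h_right=-1, diff=0 [OK], height=0
  node 29: h_left=0, h_right=-1, diff=1 [OK], height=1
  node 47: h_left=-1, h_right=-1, diff=0 [OK], height=0
  node 43: h_left=1, h_right=0, diff=1 [OK], height=2
  node 13: h_left=2, h_right=2, diff=0 [OK], height=3
All nodes satisfy the balance condition.
Result: Balanced


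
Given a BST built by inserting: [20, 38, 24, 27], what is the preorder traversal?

Tree insertion order: [20, 38, 24, 27]
Tree (level-order array): [20, None, 38, 24, None, None, 27]
Preorder traversal: [20, 38, 24, 27]


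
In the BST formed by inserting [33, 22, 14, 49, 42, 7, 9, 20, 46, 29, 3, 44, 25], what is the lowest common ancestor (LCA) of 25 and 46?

Tree insertion order: [33, 22, 14, 49, 42, 7, 9, 20, 46, 29, 3, 44, 25]
Tree (level-order array): [33, 22, 49, 14, 29, 42, None, 7, 20, 25, None, None, 46, 3, 9, None, None, None, None, 44]
In a BST, the LCA of p=25, q=46 is the first node v on the
root-to-leaf path with p <= v <= q (go left if both < v, right if both > v).
Walk from root:
  at 33: 25 <= 33 <= 46, this is the LCA
LCA = 33


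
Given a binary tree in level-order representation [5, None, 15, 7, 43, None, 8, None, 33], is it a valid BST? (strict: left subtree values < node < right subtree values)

Level-order array: [5, None, 15, 7, 43, None, 8, None, 33]
Validate using subtree bounds (lo, hi): at each node, require lo < value < hi,
then recurse left with hi=value and right with lo=value.
Preorder trace (stopping at first violation):
  at node 5 with bounds (-inf, +inf): OK
  at node 15 with bounds (5, +inf): OK
  at node 7 with bounds (5, 15): OK
  at node 8 with bounds (7, 15): OK
  at node 43 with bounds (15, +inf): OK
  at node 33 with bounds (43, +inf): VIOLATION
Node 33 violates its bound: not (43 < 33 < +inf).
Result: Not a valid BST


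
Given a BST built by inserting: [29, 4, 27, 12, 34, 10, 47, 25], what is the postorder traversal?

Tree insertion order: [29, 4, 27, 12, 34, 10, 47, 25]
Tree (level-order array): [29, 4, 34, None, 27, None, 47, 12, None, None, None, 10, 25]
Postorder traversal: [10, 25, 12, 27, 4, 47, 34, 29]


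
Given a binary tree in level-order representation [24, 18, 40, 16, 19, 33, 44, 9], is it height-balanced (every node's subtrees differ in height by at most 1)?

Tree (level-order array): [24, 18, 40, 16, 19, 33, 44, 9]
Definition: a tree is height-balanced if, at every node, |h(left) - h(right)| <= 1 (empty subtree has height -1).
Bottom-up per-node check:
  node 9: h_left=-1, h_right=-1, diff=0 [OK], height=0
  node 16: h_left=0, h_right=-1, diff=1 [OK], height=1
  node 19: h_left=-1, h_right=-1, diff=0 [OK], height=0
  node 18: h_left=1, h_right=0, diff=1 [OK], height=2
  node 33: h_left=-1, h_right=-1, diff=0 [OK], height=0
  node 44: h_left=-1, h_right=-1, diff=0 [OK], height=0
  node 40: h_left=0, h_right=0, diff=0 [OK], height=1
  node 24: h_left=2, h_right=1, diff=1 [OK], height=3
All nodes satisfy the balance condition.
Result: Balanced


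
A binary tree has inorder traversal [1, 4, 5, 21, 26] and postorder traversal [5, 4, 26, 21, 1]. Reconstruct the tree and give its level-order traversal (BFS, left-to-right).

Inorder:   [1, 4, 5, 21, 26]
Postorder: [5, 4, 26, 21, 1]
Algorithm: postorder visits root last, so walk postorder right-to-left;
each value is the root of the current inorder slice — split it at that
value, recurse on the right subtree first, then the left.
Recursive splits:
  root=1; inorder splits into left=[], right=[4, 5, 21, 26]
  root=21; inorder splits into left=[4, 5], right=[26]
  root=26; inorder splits into left=[], right=[]
  root=4; inorder splits into left=[], right=[5]
  root=5; inorder splits into left=[], right=[]
Reconstructed level-order: [1, 21, 4, 26, 5]


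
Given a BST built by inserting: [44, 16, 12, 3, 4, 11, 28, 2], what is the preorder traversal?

Tree insertion order: [44, 16, 12, 3, 4, 11, 28, 2]
Tree (level-order array): [44, 16, None, 12, 28, 3, None, None, None, 2, 4, None, None, None, 11]
Preorder traversal: [44, 16, 12, 3, 2, 4, 11, 28]


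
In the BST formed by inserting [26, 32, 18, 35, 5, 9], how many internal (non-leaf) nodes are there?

Tree built from: [26, 32, 18, 35, 5, 9]
Tree (level-order array): [26, 18, 32, 5, None, None, 35, None, 9]
Rule: An internal node has at least one child.
Per-node child counts:
  node 26: 2 child(ren)
  node 18: 1 child(ren)
  node 5: 1 child(ren)
  node 9: 0 child(ren)
  node 32: 1 child(ren)
  node 35: 0 child(ren)
Matching nodes: [26, 18, 5, 32]
Count of internal (non-leaf) nodes: 4


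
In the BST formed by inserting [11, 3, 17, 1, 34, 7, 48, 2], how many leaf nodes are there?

Tree built from: [11, 3, 17, 1, 34, 7, 48, 2]
Tree (level-order array): [11, 3, 17, 1, 7, None, 34, None, 2, None, None, None, 48]
Rule: A leaf has 0 children.
Per-node child counts:
  node 11: 2 child(ren)
  node 3: 2 child(ren)
  node 1: 1 child(ren)
  node 2: 0 child(ren)
  node 7: 0 child(ren)
  node 17: 1 child(ren)
  node 34: 1 child(ren)
  node 48: 0 child(ren)
Matching nodes: [2, 7, 48]
Count of leaf nodes: 3


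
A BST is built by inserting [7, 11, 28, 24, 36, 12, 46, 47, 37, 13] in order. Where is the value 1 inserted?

Starting tree (level order): [7, None, 11, None, 28, 24, 36, 12, None, None, 46, None, 13, 37, 47]
Insertion path: 7
Result: insert 1 as left child of 7
Final tree (level order): [7, 1, 11, None, None, None, 28, 24, 36, 12, None, None, 46, None, 13, 37, 47]


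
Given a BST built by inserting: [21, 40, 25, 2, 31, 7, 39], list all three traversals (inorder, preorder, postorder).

Tree insertion order: [21, 40, 25, 2, 31, 7, 39]
Tree (level-order array): [21, 2, 40, None, 7, 25, None, None, None, None, 31, None, 39]
Inorder (L, root, R): [2, 7, 21, 25, 31, 39, 40]
Preorder (root, L, R): [21, 2, 7, 40, 25, 31, 39]
Postorder (L, R, root): [7, 2, 39, 31, 25, 40, 21]


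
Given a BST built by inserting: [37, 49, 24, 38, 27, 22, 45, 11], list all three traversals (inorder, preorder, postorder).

Tree insertion order: [37, 49, 24, 38, 27, 22, 45, 11]
Tree (level-order array): [37, 24, 49, 22, 27, 38, None, 11, None, None, None, None, 45]
Inorder (L, root, R): [11, 22, 24, 27, 37, 38, 45, 49]
Preorder (root, L, R): [37, 24, 22, 11, 27, 49, 38, 45]
Postorder (L, R, root): [11, 22, 27, 24, 45, 38, 49, 37]


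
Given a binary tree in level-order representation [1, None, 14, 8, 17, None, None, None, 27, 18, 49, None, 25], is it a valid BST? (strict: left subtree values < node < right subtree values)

Level-order array: [1, None, 14, 8, 17, None, None, None, 27, 18, 49, None, 25]
Validate using subtree bounds (lo, hi): at each node, require lo < value < hi,
then recurse left with hi=value and right with lo=value.
Preorder trace (stopping at first violation):
  at node 1 with bounds (-inf, +inf): OK
  at node 14 with bounds (1, +inf): OK
  at node 8 with bounds (1, 14): OK
  at node 17 with bounds (14, +inf): OK
  at node 27 with bounds (17, +inf): OK
  at node 18 with bounds (17, 27): OK
  at node 25 with bounds (18, 27): OK
  at node 49 with bounds (27, +inf): OK
No violation found at any node.
Result: Valid BST


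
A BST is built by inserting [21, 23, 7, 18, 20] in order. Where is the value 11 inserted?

Starting tree (level order): [21, 7, 23, None, 18, None, None, None, 20]
Insertion path: 21 -> 7 -> 18
Result: insert 11 as left child of 18
Final tree (level order): [21, 7, 23, None, 18, None, None, 11, 20]


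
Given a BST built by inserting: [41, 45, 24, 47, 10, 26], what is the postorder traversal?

Tree insertion order: [41, 45, 24, 47, 10, 26]
Tree (level-order array): [41, 24, 45, 10, 26, None, 47]
Postorder traversal: [10, 26, 24, 47, 45, 41]


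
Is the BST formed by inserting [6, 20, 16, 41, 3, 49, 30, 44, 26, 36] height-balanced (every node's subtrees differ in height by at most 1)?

Tree (level-order array): [6, 3, 20, None, None, 16, 41, None, None, 30, 49, 26, 36, 44]
Definition: a tree is height-balanced if, at every node, |h(left) - h(right)| <= 1 (empty subtree has height -1).
Bottom-up per-node check:
  node 3: h_left=-1, h_right=-1, diff=0 [OK], height=0
  node 16: h_left=-1, h_right=-1, diff=0 [OK], height=0
  node 26: h_left=-1, h_right=-1, diff=0 [OK], height=0
  node 36: h_left=-1, h_right=-1, diff=0 [OK], height=0
  node 30: h_left=0, h_right=0, diff=0 [OK], height=1
  node 44: h_left=-1, h_right=-1, diff=0 [OK], height=0
  node 49: h_left=0, h_right=-1, diff=1 [OK], height=1
  node 41: h_left=1, h_right=1, diff=0 [OK], height=2
  node 20: h_left=0, h_right=2, diff=2 [FAIL (|0-2|=2 > 1)], height=3
  node 6: h_left=0, h_right=3, diff=3 [FAIL (|0-3|=3 > 1)], height=4
Node 20 violates the condition: |0 - 2| = 2 > 1.
Result: Not balanced


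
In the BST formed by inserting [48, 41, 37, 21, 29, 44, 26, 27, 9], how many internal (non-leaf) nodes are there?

Tree built from: [48, 41, 37, 21, 29, 44, 26, 27, 9]
Tree (level-order array): [48, 41, None, 37, 44, 21, None, None, None, 9, 29, None, None, 26, None, None, 27]
Rule: An internal node has at least one child.
Per-node child counts:
  node 48: 1 child(ren)
  node 41: 2 child(ren)
  node 37: 1 child(ren)
  node 21: 2 child(ren)
  node 9: 0 child(ren)
  node 29: 1 child(ren)
  node 26: 1 child(ren)
  node 27: 0 child(ren)
  node 44: 0 child(ren)
Matching nodes: [48, 41, 37, 21, 29, 26]
Count of internal (non-leaf) nodes: 6


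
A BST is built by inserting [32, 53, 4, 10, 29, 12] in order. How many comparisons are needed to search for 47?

Search path for 47: 32 -> 53
Found: False
Comparisons: 2


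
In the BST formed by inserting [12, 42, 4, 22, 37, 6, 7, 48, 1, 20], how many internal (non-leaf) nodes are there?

Tree built from: [12, 42, 4, 22, 37, 6, 7, 48, 1, 20]
Tree (level-order array): [12, 4, 42, 1, 6, 22, 48, None, None, None, 7, 20, 37]
Rule: An internal node has at least one child.
Per-node child counts:
  node 12: 2 child(ren)
  node 4: 2 child(ren)
  node 1: 0 child(ren)
  node 6: 1 child(ren)
  node 7: 0 child(ren)
  node 42: 2 child(ren)
  node 22: 2 child(ren)
  node 20: 0 child(ren)
  node 37: 0 child(ren)
  node 48: 0 child(ren)
Matching nodes: [12, 4, 6, 42, 22]
Count of internal (non-leaf) nodes: 5


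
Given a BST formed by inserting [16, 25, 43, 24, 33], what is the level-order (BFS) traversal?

Tree insertion order: [16, 25, 43, 24, 33]
Tree (level-order array): [16, None, 25, 24, 43, None, None, 33]
BFS from the root, enqueuing left then right child of each popped node:
  queue [16] -> pop 16, enqueue [25], visited so far: [16]
  queue [25] -> pop 25, enqueue [24, 43], visited so far: [16, 25]
  queue [24, 43] -> pop 24, enqueue [none], visited so far: [16, 25, 24]
  queue [43] -> pop 43, enqueue [33], visited so far: [16, 25, 24, 43]
  queue [33] -> pop 33, enqueue [none], visited so far: [16, 25, 24, 43, 33]
Result: [16, 25, 24, 43, 33]


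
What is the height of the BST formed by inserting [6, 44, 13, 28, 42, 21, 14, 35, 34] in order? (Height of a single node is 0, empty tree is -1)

Insertion order: [6, 44, 13, 28, 42, 21, 14, 35, 34]
Tree (level-order array): [6, None, 44, 13, None, None, 28, 21, 42, 14, None, 35, None, None, None, 34]
Compute height bottom-up (empty subtree = -1):
  height(14) = 1 + max(-1, -1) = 0
  height(21) = 1 + max(0, -1) = 1
  height(34) = 1 + max(-1, -1) = 0
  height(35) = 1 + max(0, -1) = 1
  height(42) = 1 + max(1, -1) = 2
  height(28) = 1 + max(1, 2) = 3
  height(13) = 1 + max(-1, 3) = 4
  height(44) = 1 + max(4, -1) = 5
  height(6) = 1 + max(-1, 5) = 6
Height = 6


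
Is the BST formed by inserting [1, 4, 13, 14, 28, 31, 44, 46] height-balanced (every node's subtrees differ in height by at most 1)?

Tree (level-order array): [1, None, 4, None, 13, None, 14, None, 28, None, 31, None, 44, None, 46]
Definition: a tree is height-balanced if, at every node, |h(left) - h(right)| <= 1 (empty subtree has height -1).
Bottom-up per-node check:
  node 46: h_left=-1, h_right=-1, diff=0 [OK], height=0
  node 44: h_left=-1, h_right=0, diff=1 [OK], height=1
  node 31: h_left=-1, h_right=1, diff=2 [FAIL (|-1-1|=2 > 1)], height=2
  node 28: h_left=-1, h_right=2, diff=3 [FAIL (|-1-2|=3 > 1)], height=3
  node 14: h_left=-1, h_right=3, diff=4 [FAIL (|-1-3|=4 > 1)], height=4
  node 13: h_left=-1, h_right=4, diff=5 [FAIL (|-1-4|=5 > 1)], height=5
  node 4: h_left=-1, h_right=5, diff=6 [FAIL (|-1-5|=6 > 1)], height=6
  node 1: h_left=-1, h_right=6, diff=7 [FAIL (|-1-6|=7 > 1)], height=7
Node 31 violates the condition: |-1 - 1| = 2 > 1.
Result: Not balanced


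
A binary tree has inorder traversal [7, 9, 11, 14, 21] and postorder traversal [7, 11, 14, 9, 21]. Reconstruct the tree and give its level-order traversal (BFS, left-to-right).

Inorder:   [7, 9, 11, 14, 21]
Postorder: [7, 11, 14, 9, 21]
Algorithm: postorder visits root last, so walk postorder right-to-left;
each value is the root of the current inorder slice — split it at that
value, recurse on the right subtree first, then the left.
Recursive splits:
  root=21; inorder splits into left=[7, 9, 11, 14], right=[]
  root=9; inorder splits into left=[7], right=[11, 14]
  root=14; inorder splits into left=[11], right=[]
  root=11; inorder splits into left=[], right=[]
  root=7; inorder splits into left=[], right=[]
Reconstructed level-order: [21, 9, 7, 14, 11]


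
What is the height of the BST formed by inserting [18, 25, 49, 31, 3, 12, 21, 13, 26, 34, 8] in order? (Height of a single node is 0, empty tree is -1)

Insertion order: [18, 25, 49, 31, 3, 12, 21, 13, 26, 34, 8]
Tree (level-order array): [18, 3, 25, None, 12, 21, 49, 8, 13, None, None, 31, None, None, None, None, None, 26, 34]
Compute height bottom-up (empty subtree = -1):
  height(8) = 1 + max(-1, -1) = 0
  height(13) = 1 + max(-1, -1) = 0
  height(12) = 1 + max(0, 0) = 1
  height(3) = 1 + max(-1, 1) = 2
  height(21) = 1 + max(-1, -1) = 0
  height(26) = 1 + max(-1, -1) = 0
  height(34) = 1 + max(-1, -1) = 0
  height(31) = 1 + max(0, 0) = 1
  height(49) = 1 + max(1, -1) = 2
  height(25) = 1 + max(0, 2) = 3
  height(18) = 1 + max(2, 3) = 4
Height = 4


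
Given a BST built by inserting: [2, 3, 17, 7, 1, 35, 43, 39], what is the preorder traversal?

Tree insertion order: [2, 3, 17, 7, 1, 35, 43, 39]
Tree (level-order array): [2, 1, 3, None, None, None, 17, 7, 35, None, None, None, 43, 39]
Preorder traversal: [2, 1, 3, 17, 7, 35, 43, 39]


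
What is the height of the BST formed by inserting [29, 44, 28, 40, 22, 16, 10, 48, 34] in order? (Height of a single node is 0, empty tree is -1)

Insertion order: [29, 44, 28, 40, 22, 16, 10, 48, 34]
Tree (level-order array): [29, 28, 44, 22, None, 40, 48, 16, None, 34, None, None, None, 10]
Compute height bottom-up (empty subtree = -1):
  height(10) = 1 + max(-1, -1) = 0
  height(16) = 1 + max(0, -1) = 1
  height(22) = 1 + max(1, -1) = 2
  height(28) = 1 + max(2, -1) = 3
  height(34) = 1 + max(-1, -1) = 0
  height(40) = 1 + max(0, -1) = 1
  height(48) = 1 + max(-1, -1) = 0
  height(44) = 1 + max(1, 0) = 2
  height(29) = 1 + max(3, 2) = 4
Height = 4


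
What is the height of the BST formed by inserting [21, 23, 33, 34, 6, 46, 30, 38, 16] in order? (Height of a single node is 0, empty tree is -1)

Insertion order: [21, 23, 33, 34, 6, 46, 30, 38, 16]
Tree (level-order array): [21, 6, 23, None, 16, None, 33, None, None, 30, 34, None, None, None, 46, 38]
Compute height bottom-up (empty subtree = -1):
  height(16) = 1 + max(-1, -1) = 0
  height(6) = 1 + max(-1, 0) = 1
  height(30) = 1 + max(-1, -1) = 0
  height(38) = 1 + max(-1, -1) = 0
  height(46) = 1 + max(0, -1) = 1
  height(34) = 1 + max(-1, 1) = 2
  height(33) = 1 + max(0, 2) = 3
  height(23) = 1 + max(-1, 3) = 4
  height(21) = 1 + max(1, 4) = 5
Height = 5


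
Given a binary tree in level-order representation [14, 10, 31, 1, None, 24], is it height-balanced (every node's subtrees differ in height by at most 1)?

Tree (level-order array): [14, 10, 31, 1, None, 24]
Definition: a tree is height-balanced if, at every node, |h(left) - h(right)| <= 1 (empty subtree has height -1).
Bottom-up per-node check:
  node 1: h_left=-1, h_right=-1, diff=0 [OK], height=0
  node 10: h_left=0, h_right=-1, diff=1 [OK], height=1
  node 24: h_left=-1, h_right=-1, diff=0 [OK], height=0
  node 31: h_left=0, h_right=-1, diff=1 [OK], height=1
  node 14: h_left=1, h_right=1, diff=0 [OK], height=2
All nodes satisfy the balance condition.
Result: Balanced


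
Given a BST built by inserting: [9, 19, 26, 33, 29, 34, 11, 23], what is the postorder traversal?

Tree insertion order: [9, 19, 26, 33, 29, 34, 11, 23]
Tree (level-order array): [9, None, 19, 11, 26, None, None, 23, 33, None, None, 29, 34]
Postorder traversal: [11, 23, 29, 34, 33, 26, 19, 9]


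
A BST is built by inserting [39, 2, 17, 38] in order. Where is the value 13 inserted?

Starting tree (level order): [39, 2, None, None, 17, None, 38]
Insertion path: 39 -> 2 -> 17
Result: insert 13 as left child of 17
Final tree (level order): [39, 2, None, None, 17, 13, 38]


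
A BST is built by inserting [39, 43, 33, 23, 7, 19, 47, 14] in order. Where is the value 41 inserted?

Starting tree (level order): [39, 33, 43, 23, None, None, 47, 7, None, None, None, None, 19, 14]
Insertion path: 39 -> 43
Result: insert 41 as left child of 43
Final tree (level order): [39, 33, 43, 23, None, 41, 47, 7, None, None, None, None, None, None, 19, 14]


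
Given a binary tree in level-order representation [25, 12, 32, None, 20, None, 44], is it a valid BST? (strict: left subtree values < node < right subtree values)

Level-order array: [25, 12, 32, None, 20, None, 44]
Validate using subtree bounds (lo, hi): at each node, require lo < value < hi,
then recurse left with hi=value and right with lo=value.
Preorder trace (stopping at first violation):
  at node 25 with bounds (-inf, +inf): OK
  at node 12 with bounds (-inf, 25): OK
  at node 20 with bounds (12, 25): OK
  at node 32 with bounds (25, +inf): OK
  at node 44 with bounds (32, +inf): OK
No violation found at any node.
Result: Valid BST


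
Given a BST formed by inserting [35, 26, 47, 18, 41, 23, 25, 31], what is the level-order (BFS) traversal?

Tree insertion order: [35, 26, 47, 18, 41, 23, 25, 31]
Tree (level-order array): [35, 26, 47, 18, 31, 41, None, None, 23, None, None, None, None, None, 25]
BFS from the root, enqueuing left then right child of each popped node:
  queue [35] -> pop 35, enqueue [26, 47], visited so far: [35]
  queue [26, 47] -> pop 26, enqueue [18, 31], visited so far: [35, 26]
  queue [47, 18, 31] -> pop 47, enqueue [41], visited so far: [35, 26, 47]
  queue [18, 31, 41] -> pop 18, enqueue [23], visited so far: [35, 26, 47, 18]
  queue [31, 41, 23] -> pop 31, enqueue [none], visited so far: [35, 26, 47, 18, 31]
  queue [41, 23] -> pop 41, enqueue [none], visited so far: [35, 26, 47, 18, 31, 41]
  queue [23] -> pop 23, enqueue [25], visited so far: [35, 26, 47, 18, 31, 41, 23]
  queue [25] -> pop 25, enqueue [none], visited so far: [35, 26, 47, 18, 31, 41, 23, 25]
Result: [35, 26, 47, 18, 31, 41, 23, 25]


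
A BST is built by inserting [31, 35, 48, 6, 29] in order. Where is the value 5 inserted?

Starting tree (level order): [31, 6, 35, None, 29, None, 48]
Insertion path: 31 -> 6
Result: insert 5 as left child of 6
Final tree (level order): [31, 6, 35, 5, 29, None, 48]


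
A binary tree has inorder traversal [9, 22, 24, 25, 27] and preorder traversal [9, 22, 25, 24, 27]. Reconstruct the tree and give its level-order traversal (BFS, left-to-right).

Inorder:  [9, 22, 24, 25, 27]
Preorder: [9, 22, 25, 24, 27]
Algorithm: preorder visits root first, so consume preorder in order;
for each root, split the current inorder slice at that value into
left-subtree inorder and right-subtree inorder, then recurse.
Recursive splits:
  root=9; inorder splits into left=[], right=[22, 24, 25, 27]
  root=22; inorder splits into left=[], right=[24, 25, 27]
  root=25; inorder splits into left=[24], right=[27]
  root=24; inorder splits into left=[], right=[]
  root=27; inorder splits into left=[], right=[]
Reconstructed level-order: [9, 22, 25, 24, 27]


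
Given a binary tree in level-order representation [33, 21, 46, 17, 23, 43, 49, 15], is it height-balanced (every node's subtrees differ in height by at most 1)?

Tree (level-order array): [33, 21, 46, 17, 23, 43, 49, 15]
Definition: a tree is height-balanced if, at every node, |h(left) - h(right)| <= 1 (empty subtree has height -1).
Bottom-up per-node check:
  node 15: h_left=-1, h_right=-1, diff=0 [OK], height=0
  node 17: h_left=0, h_right=-1, diff=1 [OK], height=1
  node 23: h_left=-1, h_right=-1, diff=0 [OK], height=0
  node 21: h_left=1, h_right=0, diff=1 [OK], height=2
  node 43: h_left=-1, h_right=-1, diff=0 [OK], height=0
  node 49: h_left=-1, h_right=-1, diff=0 [OK], height=0
  node 46: h_left=0, h_right=0, diff=0 [OK], height=1
  node 33: h_left=2, h_right=1, diff=1 [OK], height=3
All nodes satisfy the balance condition.
Result: Balanced


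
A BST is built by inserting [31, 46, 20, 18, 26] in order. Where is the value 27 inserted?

Starting tree (level order): [31, 20, 46, 18, 26]
Insertion path: 31 -> 20 -> 26
Result: insert 27 as right child of 26
Final tree (level order): [31, 20, 46, 18, 26, None, None, None, None, None, 27]


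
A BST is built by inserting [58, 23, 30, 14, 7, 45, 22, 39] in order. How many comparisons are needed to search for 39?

Search path for 39: 58 -> 23 -> 30 -> 45 -> 39
Found: True
Comparisons: 5


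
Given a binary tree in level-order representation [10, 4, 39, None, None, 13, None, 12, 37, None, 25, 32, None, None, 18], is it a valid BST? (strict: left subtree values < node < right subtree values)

Level-order array: [10, 4, 39, None, None, 13, None, 12, 37, None, 25, 32, None, None, 18]
Validate using subtree bounds (lo, hi): at each node, require lo < value < hi,
then recurse left with hi=value and right with lo=value.
Preorder trace (stopping at first violation):
  at node 10 with bounds (-inf, +inf): OK
  at node 4 with bounds (-inf, 10): OK
  at node 39 with bounds (10, +inf): OK
  at node 13 with bounds (10, 39): OK
  at node 12 with bounds (10, 13): OK
  at node 25 with bounds (12, 13): VIOLATION
Node 25 violates its bound: not (12 < 25 < 13).
Result: Not a valid BST


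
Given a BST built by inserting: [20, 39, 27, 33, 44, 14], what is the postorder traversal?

Tree insertion order: [20, 39, 27, 33, 44, 14]
Tree (level-order array): [20, 14, 39, None, None, 27, 44, None, 33]
Postorder traversal: [14, 33, 27, 44, 39, 20]


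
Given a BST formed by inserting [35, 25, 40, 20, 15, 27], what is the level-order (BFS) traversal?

Tree insertion order: [35, 25, 40, 20, 15, 27]
Tree (level-order array): [35, 25, 40, 20, 27, None, None, 15]
BFS from the root, enqueuing left then right child of each popped node:
  queue [35] -> pop 35, enqueue [25, 40], visited so far: [35]
  queue [25, 40] -> pop 25, enqueue [20, 27], visited so far: [35, 25]
  queue [40, 20, 27] -> pop 40, enqueue [none], visited so far: [35, 25, 40]
  queue [20, 27] -> pop 20, enqueue [15], visited so far: [35, 25, 40, 20]
  queue [27, 15] -> pop 27, enqueue [none], visited so far: [35, 25, 40, 20, 27]
  queue [15] -> pop 15, enqueue [none], visited so far: [35, 25, 40, 20, 27, 15]
Result: [35, 25, 40, 20, 27, 15]


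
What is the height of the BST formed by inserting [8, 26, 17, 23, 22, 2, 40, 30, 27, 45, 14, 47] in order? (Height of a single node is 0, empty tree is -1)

Insertion order: [8, 26, 17, 23, 22, 2, 40, 30, 27, 45, 14, 47]
Tree (level-order array): [8, 2, 26, None, None, 17, 40, 14, 23, 30, 45, None, None, 22, None, 27, None, None, 47]
Compute height bottom-up (empty subtree = -1):
  height(2) = 1 + max(-1, -1) = 0
  height(14) = 1 + max(-1, -1) = 0
  height(22) = 1 + max(-1, -1) = 0
  height(23) = 1 + max(0, -1) = 1
  height(17) = 1 + max(0, 1) = 2
  height(27) = 1 + max(-1, -1) = 0
  height(30) = 1 + max(0, -1) = 1
  height(47) = 1 + max(-1, -1) = 0
  height(45) = 1 + max(-1, 0) = 1
  height(40) = 1 + max(1, 1) = 2
  height(26) = 1 + max(2, 2) = 3
  height(8) = 1 + max(0, 3) = 4
Height = 4


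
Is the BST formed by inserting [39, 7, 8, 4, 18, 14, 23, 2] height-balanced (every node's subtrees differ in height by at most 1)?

Tree (level-order array): [39, 7, None, 4, 8, 2, None, None, 18, None, None, 14, 23]
Definition: a tree is height-balanced if, at every node, |h(left) - h(right)| <= 1 (empty subtree has height -1).
Bottom-up per-node check:
  node 2: h_left=-1, h_right=-1, diff=0 [OK], height=0
  node 4: h_left=0, h_right=-1, diff=1 [OK], height=1
  node 14: h_left=-1, h_right=-1, diff=0 [OK], height=0
  node 23: h_left=-1, h_right=-1, diff=0 [OK], height=0
  node 18: h_left=0, h_right=0, diff=0 [OK], height=1
  node 8: h_left=-1, h_right=1, diff=2 [FAIL (|-1-1|=2 > 1)], height=2
  node 7: h_left=1, h_right=2, diff=1 [OK], height=3
  node 39: h_left=3, h_right=-1, diff=4 [FAIL (|3--1|=4 > 1)], height=4
Node 8 violates the condition: |-1 - 1| = 2 > 1.
Result: Not balanced


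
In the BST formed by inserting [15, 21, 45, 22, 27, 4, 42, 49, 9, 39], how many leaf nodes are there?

Tree built from: [15, 21, 45, 22, 27, 4, 42, 49, 9, 39]
Tree (level-order array): [15, 4, 21, None, 9, None, 45, None, None, 22, 49, None, 27, None, None, None, 42, 39]
Rule: A leaf has 0 children.
Per-node child counts:
  node 15: 2 child(ren)
  node 4: 1 child(ren)
  node 9: 0 child(ren)
  node 21: 1 child(ren)
  node 45: 2 child(ren)
  node 22: 1 child(ren)
  node 27: 1 child(ren)
  node 42: 1 child(ren)
  node 39: 0 child(ren)
  node 49: 0 child(ren)
Matching nodes: [9, 39, 49]
Count of leaf nodes: 3


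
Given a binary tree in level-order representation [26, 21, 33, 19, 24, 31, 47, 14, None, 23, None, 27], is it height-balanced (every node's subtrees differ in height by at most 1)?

Tree (level-order array): [26, 21, 33, 19, 24, 31, 47, 14, None, 23, None, 27]
Definition: a tree is height-balanced if, at every node, |h(left) - h(right)| <= 1 (empty subtree has height -1).
Bottom-up per-node check:
  node 14: h_left=-1, h_right=-1, diff=0 [OK], height=0
  node 19: h_left=0, h_right=-1, diff=1 [OK], height=1
  node 23: h_left=-1, h_right=-1, diff=0 [OK], height=0
  node 24: h_left=0, h_right=-1, diff=1 [OK], height=1
  node 21: h_left=1, h_right=1, diff=0 [OK], height=2
  node 27: h_left=-1, h_right=-1, diff=0 [OK], height=0
  node 31: h_left=0, h_right=-1, diff=1 [OK], height=1
  node 47: h_left=-1, h_right=-1, diff=0 [OK], height=0
  node 33: h_left=1, h_right=0, diff=1 [OK], height=2
  node 26: h_left=2, h_right=2, diff=0 [OK], height=3
All nodes satisfy the balance condition.
Result: Balanced


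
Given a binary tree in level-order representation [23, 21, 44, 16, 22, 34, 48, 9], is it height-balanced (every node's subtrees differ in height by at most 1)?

Tree (level-order array): [23, 21, 44, 16, 22, 34, 48, 9]
Definition: a tree is height-balanced if, at every node, |h(left) - h(right)| <= 1 (empty subtree has height -1).
Bottom-up per-node check:
  node 9: h_left=-1, h_right=-1, diff=0 [OK], height=0
  node 16: h_left=0, h_right=-1, diff=1 [OK], height=1
  node 22: h_left=-1, h_right=-1, diff=0 [OK], height=0
  node 21: h_left=1, h_right=0, diff=1 [OK], height=2
  node 34: h_left=-1, h_right=-1, diff=0 [OK], height=0
  node 48: h_left=-1, h_right=-1, diff=0 [OK], height=0
  node 44: h_left=0, h_right=0, diff=0 [OK], height=1
  node 23: h_left=2, h_right=1, diff=1 [OK], height=3
All nodes satisfy the balance condition.
Result: Balanced


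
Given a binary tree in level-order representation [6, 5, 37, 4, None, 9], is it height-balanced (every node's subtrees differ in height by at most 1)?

Tree (level-order array): [6, 5, 37, 4, None, 9]
Definition: a tree is height-balanced if, at every node, |h(left) - h(right)| <= 1 (empty subtree has height -1).
Bottom-up per-node check:
  node 4: h_left=-1, h_right=-1, diff=0 [OK], height=0
  node 5: h_left=0, h_right=-1, diff=1 [OK], height=1
  node 9: h_left=-1, h_right=-1, diff=0 [OK], height=0
  node 37: h_left=0, h_right=-1, diff=1 [OK], height=1
  node 6: h_left=1, h_right=1, diff=0 [OK], height=2
All nodes satisfy the balance condition.
Result: Balanced


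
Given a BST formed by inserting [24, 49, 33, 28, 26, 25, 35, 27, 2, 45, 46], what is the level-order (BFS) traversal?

Tree insertion order: [24, 49, 33, 28, 26, 25, 35, 27, 2, 45, 46]
Tree (level-order array): [24, 2, 49, None, None, 33, None, 28, 35, 26, None, None, 45, 25, 27, None, 46]
BFS from the root, enqueuing left then right child of each popped node:
  queue [24] -> pop 24, enqueue [2, 49], visited so far: [24]
  queue [2, 49] -> pop 2, enqueue [none], visited so far: [24, 2]
  queue [49] -> pop 49, enqueue [33], visited so far: [24, 2, 49]
  queue [33] -> pop 33, enqueue [28, 35], visited so far: [24, 2, 49, 33]
  queue [28, 35] -> pop 28, enqueue [26], visited so far: [24, 2, 49, 33, 28]
  queue [35, 26] -> pop 35, enqueue [45], visited so far: [24, 2, 49, 33, 28, 35]
  queue [26, 45] -> pop 26, enqueue [25, 27], visited so far: [24, 2, 49, 33, 28, 35, 26]
  queue [45, 25, 27] -> pop 45, enqueue [46], visited so far: [24, 2, 49, 33, 28, 35, 26, 45]
  queue [25, 27, 46] -> pop 25, enqueue [none], visited so far: [24, 2, 49, 33, 28, 35, 26, 45, 25]
  queue [27, 46] -> pop 27, enqueue [none], visited so far: [24, 2, 49, 33, 28, 35, 26, 45, 25, 27]
  queue [46] -> pop 46, enqueue [none], visited so far: [24, 2, 49, 33, 28, 35, 26, 45, 25, 27, 46]
Result: [24, 2, 49, 33, 28, 35, 26, 45, 25, 27, 46]


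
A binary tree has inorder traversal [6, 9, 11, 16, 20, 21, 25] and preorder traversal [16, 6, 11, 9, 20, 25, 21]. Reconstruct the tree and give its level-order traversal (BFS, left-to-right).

Inorder:  [6, 9, 11, 16, 20, 21, 25]
Preorder: [16, 6, 11, 9, 20, 25, 21]
Algorithm: preorder visits root first, so consume preorder in order;
for each root, split the current inorder slice at that value into
left-subtree inorder and right-subtree inorder, then recurse.
Recursive splits:
  root=16; inorder splits into left=[6, 9, 11], right=[20, 21, 25]
  root=6; inorder splits into left=[], right=[9, 11]
  root=11; inorder splits into left=[9], right=[]
  root=9; inorder splits into left=[], right=[]
  root=20; inorder splits into left=[], right=[21, 25]
  root=25; inorder splits into left=[21], right=[]
  root=21; inorder splits into left=[], right=[]
Reconstructed level-order: [16, 6, 20, 11, 25, 9, 21]
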